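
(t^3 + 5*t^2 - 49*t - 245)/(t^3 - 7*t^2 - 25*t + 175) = (t + 7)/(t - 5)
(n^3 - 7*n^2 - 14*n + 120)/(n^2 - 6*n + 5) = (n^2 - 2*n - 24)/(n - 1)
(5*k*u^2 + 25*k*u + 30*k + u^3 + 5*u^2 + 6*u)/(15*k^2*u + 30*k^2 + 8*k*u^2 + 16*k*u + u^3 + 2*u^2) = (u + 3)/(3*k + u)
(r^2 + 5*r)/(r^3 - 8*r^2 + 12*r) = (r + 5)/(r^2 - 8*r + 12)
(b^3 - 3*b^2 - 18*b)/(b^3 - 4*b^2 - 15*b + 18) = b/(b - 1)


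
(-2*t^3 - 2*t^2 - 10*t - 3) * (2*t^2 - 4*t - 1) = -4*t^5 + 4*t^4 - 10*t^3 + 36*t^2 + 22*t + 3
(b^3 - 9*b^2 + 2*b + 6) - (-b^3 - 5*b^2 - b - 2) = 2*b^3 - 4*b^2 + 3*b + 8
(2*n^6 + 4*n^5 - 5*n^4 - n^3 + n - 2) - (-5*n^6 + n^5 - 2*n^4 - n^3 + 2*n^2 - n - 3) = 7*n^6 + 3*n^5 - 3*n^4 - 2*n^2 + 2*n + 1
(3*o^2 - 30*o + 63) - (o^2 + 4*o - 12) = 2*o^2 - 34*o + 75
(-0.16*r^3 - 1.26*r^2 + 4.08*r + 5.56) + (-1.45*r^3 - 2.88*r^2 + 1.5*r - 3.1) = -1.61*r^3 - 4.14*r^2 + 5.58*r + 2.46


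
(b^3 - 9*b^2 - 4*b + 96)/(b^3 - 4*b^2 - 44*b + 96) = (b^2 - b - 12)/(b^2 + 4*b - 12)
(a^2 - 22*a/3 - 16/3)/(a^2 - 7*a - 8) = (a + 2/3)/(a + 1)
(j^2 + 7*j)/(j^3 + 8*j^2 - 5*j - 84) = j/(j^2 + j - 12)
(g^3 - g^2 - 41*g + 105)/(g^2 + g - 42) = (g^2 - 8*g + 15)/(g - 6)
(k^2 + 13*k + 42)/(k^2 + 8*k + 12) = (k + 7)/(k + 2)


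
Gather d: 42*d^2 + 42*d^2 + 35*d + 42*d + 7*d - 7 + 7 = 84*d^2 + 84*d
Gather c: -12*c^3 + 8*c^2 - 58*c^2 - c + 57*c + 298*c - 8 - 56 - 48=-12*c^3 - 50*c^2 + 354*c - 112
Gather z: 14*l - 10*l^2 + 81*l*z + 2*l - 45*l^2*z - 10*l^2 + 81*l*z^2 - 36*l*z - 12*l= -20*l^2 + 81*l*z^2 + 4*l + z*(-45*l^2 + 45*l)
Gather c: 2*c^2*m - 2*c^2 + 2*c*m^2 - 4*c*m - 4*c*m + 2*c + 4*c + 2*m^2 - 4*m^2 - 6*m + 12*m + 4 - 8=c^2*(2*m - 2) + c*(2*m^2 - 8*m + 6) - 2*m^2 + 6*m - 4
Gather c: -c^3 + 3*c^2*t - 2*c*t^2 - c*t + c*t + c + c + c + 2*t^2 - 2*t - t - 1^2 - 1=-c^3 + 3*c^2*t + c*(3 - 2*t^2) + 2*t^2 - 3*t - 2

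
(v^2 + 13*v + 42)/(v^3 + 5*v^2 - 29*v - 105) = (v + 6)/(v^2 - 2*v - 15)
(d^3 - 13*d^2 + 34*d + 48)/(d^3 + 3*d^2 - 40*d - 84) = (d^2 - 7*d - 8)/(d^2 + 9*d + 14)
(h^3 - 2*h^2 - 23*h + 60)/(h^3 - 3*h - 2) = (-h^3 + 2*h^2 + 23*h - 60)/(-h^3 + 3*h + 2)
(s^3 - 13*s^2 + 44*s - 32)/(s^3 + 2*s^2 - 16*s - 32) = (s^2 - 9*s + 8)/(s^2 + 6*s + 8)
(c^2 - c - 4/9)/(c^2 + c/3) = (c - 4/3)/c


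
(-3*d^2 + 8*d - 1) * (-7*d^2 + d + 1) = 21*d^4 - 59*d^3 + 12*d^2 + 7*d - 1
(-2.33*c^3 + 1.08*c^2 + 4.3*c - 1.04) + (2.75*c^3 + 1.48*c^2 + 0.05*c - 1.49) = 0.42*c^3 + 2.56*c^2 + 4.35*c - 2.53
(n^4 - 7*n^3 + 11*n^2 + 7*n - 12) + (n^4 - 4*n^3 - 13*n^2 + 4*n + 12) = 2*n^4 - 11*n^3 - 2*n^2 + 11*n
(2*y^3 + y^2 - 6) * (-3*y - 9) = -6*y^4 - 21*y^3 - 9*y^2 + 18*y + 54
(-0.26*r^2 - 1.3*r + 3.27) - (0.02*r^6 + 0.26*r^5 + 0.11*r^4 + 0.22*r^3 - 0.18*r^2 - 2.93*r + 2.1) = -0.02*r^6 - 0.26*r^5 - 0.11*r^4 - 0.22*r^3 - 0.08*r^2 + 1.63*r + 1.17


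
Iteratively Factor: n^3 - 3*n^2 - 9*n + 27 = (n + 3)*(n^2 - 6*n + 9) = (n - 3)*(n + 3)*(n - 3)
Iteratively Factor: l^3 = (l)*(l^2) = l^2*(l)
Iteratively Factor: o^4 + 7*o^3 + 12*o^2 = (o + 4)*(o^3 + 3*o^2) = (o + 3)*(o + 4)*(o^2) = o*(o + 3)*(o + 4)*(o)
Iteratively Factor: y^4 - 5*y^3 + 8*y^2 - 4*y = (y - 2)*(y^3 - 3*y^2 + 2*y) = (y - 2)^2*(y^2 - y) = (y - 2)^2*(y - 1)*(y)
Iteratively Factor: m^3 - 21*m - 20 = (m + 4)*(m^2 - 4*m - 5) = (m + 1)*(m + 4)*(m - 5)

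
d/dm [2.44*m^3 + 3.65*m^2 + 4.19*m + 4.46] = 7.32*m^2 + 7.3*m + 4.19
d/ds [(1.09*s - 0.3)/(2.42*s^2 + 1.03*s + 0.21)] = (-2.6378*s^2 + 1.452*s + 0.5379)/(5.8564*s^4 + 4.9852*s^3 + 2.0773*s^2 + 0.4326*s + 0.0441)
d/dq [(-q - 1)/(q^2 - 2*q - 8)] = (-q^2 + 2*q + 2*(q - 1)*(q + 1) + 8)/(-q^2 + 2*q + 8)^2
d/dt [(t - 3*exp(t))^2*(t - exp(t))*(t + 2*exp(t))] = -5*t^3*exp(t) + 4*t^3 + 2*t^2*exp(2*t) - 15*t^2*exp(t) + 63*t*exp(3*t) + 2*t*exp(2*t) - 72*exp(4*t) + 21*exp(3*t)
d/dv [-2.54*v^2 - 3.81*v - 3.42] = -5.08*v - 3.81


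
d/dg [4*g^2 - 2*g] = 8*g - 2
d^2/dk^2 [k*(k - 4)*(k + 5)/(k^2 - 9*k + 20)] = 100/(k^3 - 15*k^2 + 75*k - 125)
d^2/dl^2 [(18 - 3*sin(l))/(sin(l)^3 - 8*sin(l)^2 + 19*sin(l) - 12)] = 6*(2*sin(l)^6 - 37*sin(l)^5 + 218*sin(l)^4 - 450*sin(l)^3 - 123*sin(l)^2 + 1482*sin(l) - 1362)/((sin(l) - 4)^3*(sin(l) - 3)^3*(sin(l) - 1)^2)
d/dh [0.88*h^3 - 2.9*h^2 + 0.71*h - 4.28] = 2.64*h^2 - 5.8*h + 0.71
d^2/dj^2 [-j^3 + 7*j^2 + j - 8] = 14 - 6*j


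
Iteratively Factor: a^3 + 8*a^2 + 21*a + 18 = (a + 2)*(a^2 + 6*a + 9) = (a + 2)*(a + 3)*(a + 3)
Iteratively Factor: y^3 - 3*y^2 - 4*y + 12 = (y - 3)*(y^2 - 4) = (y - 3)*(y - 2)*(y + 2)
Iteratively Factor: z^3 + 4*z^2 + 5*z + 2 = (z + 1)*(z^2 + 3*z + 2) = (z + 1)^2*(z + 2)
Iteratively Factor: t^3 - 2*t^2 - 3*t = (t)*(t^2 - 2*t - 3) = t*(t + 1)*(t - 3)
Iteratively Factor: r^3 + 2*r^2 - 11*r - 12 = (r + 1)*(r^2 + r - 12) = (r + 1)*(r + 4)*(r - 3)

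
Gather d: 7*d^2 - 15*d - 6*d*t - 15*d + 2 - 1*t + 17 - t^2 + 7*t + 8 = 7*d^2 + d*(-6*t - 30) - t^2 + 6*t + 27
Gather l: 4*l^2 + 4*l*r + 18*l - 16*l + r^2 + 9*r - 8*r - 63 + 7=4*l^2 + l*(4*r + 2) + r^2 + r - 56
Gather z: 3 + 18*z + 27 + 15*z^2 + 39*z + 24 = 15*z^2 + 57*z + 54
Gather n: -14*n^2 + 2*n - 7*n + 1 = -14*n^2 - 5*n + 1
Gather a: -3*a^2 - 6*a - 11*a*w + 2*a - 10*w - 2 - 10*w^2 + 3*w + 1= -3*a^2 + a*(-11*w - 4) - 10*w^2 - 7*w - 1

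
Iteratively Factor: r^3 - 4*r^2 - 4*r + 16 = (r - 4)*(r^2 - 4) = (r - 4)*(r - 2)*(r + 2)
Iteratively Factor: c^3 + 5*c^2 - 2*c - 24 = (c + 4)*(c^2 + c - 6) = (c + 3)*(c + 4)*(c - 2)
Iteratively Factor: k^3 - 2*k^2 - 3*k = (k + 1)*(k^2 - 3*k) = (k - 3)*(k + 1)*(k)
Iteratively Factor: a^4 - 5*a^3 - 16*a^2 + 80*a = (a - 5)*(a^3 - 16*a) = (a - 5)*(a + 4)*(a^2 - 4*a) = (a - 5)*(a - 4)*(a + 4)*(a)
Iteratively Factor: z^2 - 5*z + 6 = (z - 2)*(z - 3)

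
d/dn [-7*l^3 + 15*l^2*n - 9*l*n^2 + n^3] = 15*l^2 - 18*l*n + 3*n^2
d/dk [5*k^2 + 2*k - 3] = 10*k + 2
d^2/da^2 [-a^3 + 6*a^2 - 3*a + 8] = 12 - 6*a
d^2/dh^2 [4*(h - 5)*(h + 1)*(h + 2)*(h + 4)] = 48*h^2 + 48*h - 168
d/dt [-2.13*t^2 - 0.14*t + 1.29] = -4.26*t - 0.14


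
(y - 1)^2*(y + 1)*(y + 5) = y^4 + 4*y^3 - 6*y^2 - 4*y + 5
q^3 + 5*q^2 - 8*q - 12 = (q - 2)*(q + 1)*(q + 6)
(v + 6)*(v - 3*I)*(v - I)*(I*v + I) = I*v^4 + 4*v^3 + 7*I*v^3 + 28*v^2 + 3*I*v^2 + 24*v - 21*I*v - 18*I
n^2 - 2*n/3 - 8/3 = (n - 2)*(n + 4/3)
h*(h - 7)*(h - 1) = h^3 - 8*h^2 + 7*h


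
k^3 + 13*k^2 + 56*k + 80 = (k + 4)^2*(k + 5)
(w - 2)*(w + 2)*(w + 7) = w^3 + 7*w^2 - 4*w - 28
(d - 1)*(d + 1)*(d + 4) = d^3 + 4*d^2 - d - 4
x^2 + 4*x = x*(x + 4)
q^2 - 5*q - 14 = (q - 7)*(q + 2)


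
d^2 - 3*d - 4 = (d - 4)*(d + 1)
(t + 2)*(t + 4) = t^2 + 6*t + 8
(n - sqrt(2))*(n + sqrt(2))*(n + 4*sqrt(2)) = n^3 + 4*sqrt(2)*n^2 - 2*n - 8*sqrt(2)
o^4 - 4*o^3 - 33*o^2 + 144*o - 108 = (o - 6)*(o - 3)*(o - 1)*(o + 6)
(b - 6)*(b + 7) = b^2 + b - 42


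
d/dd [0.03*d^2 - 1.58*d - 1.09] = 0.06*d - 1.58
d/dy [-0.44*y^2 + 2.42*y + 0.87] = 2.42 - 0.88*y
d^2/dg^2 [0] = 0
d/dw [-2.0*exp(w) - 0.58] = -2.0*exp(w)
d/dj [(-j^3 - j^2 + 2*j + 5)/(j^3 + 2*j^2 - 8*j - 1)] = (-j^4 + 12*j^3 - 8*j^2 - 18*j + 38)/(j^6 + 4*j^5 - 12*j^4 - 34*j^3 + 60*j^2 + 16*j + 1)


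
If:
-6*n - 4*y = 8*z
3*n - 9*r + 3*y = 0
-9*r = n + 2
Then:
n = 4 - 12*z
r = 4*z/3 - 2/3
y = 16*z - 6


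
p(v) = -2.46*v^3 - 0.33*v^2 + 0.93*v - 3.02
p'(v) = -7.38*v^2 - 0.66*v + 0.93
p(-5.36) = 361.33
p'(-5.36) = -207.56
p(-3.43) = 89.18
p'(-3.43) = -83.63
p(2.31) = -32.96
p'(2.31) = -39.98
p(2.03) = -23.07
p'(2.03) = -30.82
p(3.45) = -104.76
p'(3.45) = -89.19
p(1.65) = -13.43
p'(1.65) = -20.25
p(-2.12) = 16.96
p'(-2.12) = -30.84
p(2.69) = -50.79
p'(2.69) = -54.25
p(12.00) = -4290.26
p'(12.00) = -1069.71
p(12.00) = -4290.26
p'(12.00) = -1069.71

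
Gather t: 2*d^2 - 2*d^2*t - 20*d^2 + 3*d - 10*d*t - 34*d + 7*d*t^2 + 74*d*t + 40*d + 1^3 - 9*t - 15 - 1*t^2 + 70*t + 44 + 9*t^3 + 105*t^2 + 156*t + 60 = -18*d^2 + 9*d + 9*t^3 + t^2*(7*d + 104) + t*(-2*d^2 + 64*d + 217) + 90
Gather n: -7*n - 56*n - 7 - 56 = -63*n - 63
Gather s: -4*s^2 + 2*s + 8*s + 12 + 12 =-4*s^2 + 10*s + 24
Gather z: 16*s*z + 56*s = 16*s*z + 56*s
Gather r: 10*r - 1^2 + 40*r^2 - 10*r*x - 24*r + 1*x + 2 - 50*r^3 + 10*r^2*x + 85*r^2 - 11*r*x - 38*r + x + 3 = -50*r^3 + r^2*(10*x + 125) + r*(-21*x - 52) + 2*x + 4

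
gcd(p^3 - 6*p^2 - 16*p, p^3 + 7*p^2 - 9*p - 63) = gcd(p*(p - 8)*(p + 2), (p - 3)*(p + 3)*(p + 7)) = 1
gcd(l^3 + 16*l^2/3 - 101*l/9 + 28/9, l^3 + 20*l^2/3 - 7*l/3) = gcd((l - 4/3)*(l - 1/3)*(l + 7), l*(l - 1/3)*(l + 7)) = l^2 + 20*l/3 - 7/3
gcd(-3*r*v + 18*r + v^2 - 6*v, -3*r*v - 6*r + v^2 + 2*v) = 3*r - v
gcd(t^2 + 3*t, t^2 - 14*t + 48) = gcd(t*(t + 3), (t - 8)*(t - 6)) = 1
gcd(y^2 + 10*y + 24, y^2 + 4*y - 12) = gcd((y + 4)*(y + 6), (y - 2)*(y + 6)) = y + 6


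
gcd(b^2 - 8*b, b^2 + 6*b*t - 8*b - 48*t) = b - 8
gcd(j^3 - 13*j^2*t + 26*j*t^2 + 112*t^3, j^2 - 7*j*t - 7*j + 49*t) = -j + 7*t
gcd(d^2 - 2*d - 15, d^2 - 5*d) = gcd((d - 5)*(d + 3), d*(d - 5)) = d - 5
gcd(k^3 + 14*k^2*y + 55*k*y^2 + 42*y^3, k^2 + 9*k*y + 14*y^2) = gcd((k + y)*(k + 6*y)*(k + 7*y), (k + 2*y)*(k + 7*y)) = k + 7*y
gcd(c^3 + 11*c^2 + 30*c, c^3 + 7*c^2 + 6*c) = c^2 + 6*c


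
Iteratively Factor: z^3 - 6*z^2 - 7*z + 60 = (z + 3)*(z^2 - 9*z + 20) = (z - 4)*(z + 3)*(z - 5)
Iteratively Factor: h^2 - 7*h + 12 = (h - 3)*(h - 4)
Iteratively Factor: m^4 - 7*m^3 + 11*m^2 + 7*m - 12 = (m - 1)*(m^3 - 6*m^2 + 5*m + 12) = (m - 4)*(m - 1)*(m^2 - 2*m - 3) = (m - 4)*(m - 3)*(m - 1)*(m + 1)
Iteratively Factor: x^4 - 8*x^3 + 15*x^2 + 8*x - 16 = (x - 1)*(x^3 - 7*x^2 + 8*x + 16) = (x - 4)*(x - 1)*(x^2 - 3*x - 4) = (x - 4)*(x - 1)*(x + 1)*(x - 4)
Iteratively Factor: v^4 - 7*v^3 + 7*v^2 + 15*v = (v - 5)*(v^3 - 2*v^2 - 3*v) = (v - 5)*(v + 1)*(v^2 - 3*v) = (v - 5)*(v - 3)*(v + 1)*(v)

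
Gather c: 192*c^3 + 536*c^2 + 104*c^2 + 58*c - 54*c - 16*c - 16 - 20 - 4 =192*c^3 + 640*c^2 - 12*c - 40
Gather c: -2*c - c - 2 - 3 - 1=-3*c - 6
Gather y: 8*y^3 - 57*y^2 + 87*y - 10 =8*y^3 - 57*y^2 + 87*y - 10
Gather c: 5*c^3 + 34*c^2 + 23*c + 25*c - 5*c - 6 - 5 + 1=5*c^3 + 34*c^2 + 43*c - 10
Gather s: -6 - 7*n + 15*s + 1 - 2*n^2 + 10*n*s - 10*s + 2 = -2*n^2 - 7*n + s*(10*n + 5) - 3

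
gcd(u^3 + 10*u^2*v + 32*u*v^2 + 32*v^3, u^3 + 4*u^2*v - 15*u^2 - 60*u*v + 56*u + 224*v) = u + 4*v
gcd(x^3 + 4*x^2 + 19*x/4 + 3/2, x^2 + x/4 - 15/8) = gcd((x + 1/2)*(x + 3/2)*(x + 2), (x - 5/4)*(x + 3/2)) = x + 3/2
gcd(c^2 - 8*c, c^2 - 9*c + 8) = c - 8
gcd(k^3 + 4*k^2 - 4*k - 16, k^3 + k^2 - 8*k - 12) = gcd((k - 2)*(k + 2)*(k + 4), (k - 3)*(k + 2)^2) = k + 2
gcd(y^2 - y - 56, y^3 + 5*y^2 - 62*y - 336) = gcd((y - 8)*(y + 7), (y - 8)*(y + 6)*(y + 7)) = y^2 - y - 56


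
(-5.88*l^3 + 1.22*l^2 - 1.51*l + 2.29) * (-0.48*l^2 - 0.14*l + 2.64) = 2.8224*l^5 + 0.2376*l^4 - 14.9692*l^3 + 2.333*l^2 - 4.307*l + 6.0456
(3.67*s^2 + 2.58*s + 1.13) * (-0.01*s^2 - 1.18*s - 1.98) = -0.0367*s^4 - 4.3564*s^3 - 10.3223*s^2 - 6.4418*s - 2.2374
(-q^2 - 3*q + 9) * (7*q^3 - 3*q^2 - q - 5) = -7*q^5 - 18*q^4 + 73*q^3 - 19*q^2 + 6*q - 45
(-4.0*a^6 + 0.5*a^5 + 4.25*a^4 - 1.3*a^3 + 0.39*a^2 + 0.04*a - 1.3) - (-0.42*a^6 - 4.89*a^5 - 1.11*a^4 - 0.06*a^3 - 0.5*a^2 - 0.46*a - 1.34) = -3.58*a^6 + 5.39*a^5 + 5.36*a^4 - 1.24*a^3 + 0.89*a^2 + 0.5*a + 0.04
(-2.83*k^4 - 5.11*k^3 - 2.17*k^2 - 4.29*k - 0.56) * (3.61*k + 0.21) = -10.2163*k^5 - 19.0414*k^4 - 8.9068*k^3 - 15.9426*k^2 - 2.9225*k - 0.1176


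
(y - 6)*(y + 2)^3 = y^4 - 24*y^2 - 64*y - 48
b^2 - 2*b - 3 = (b - 3)*(b + 1)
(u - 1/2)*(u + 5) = u^2 + 9*u/2 - 5/2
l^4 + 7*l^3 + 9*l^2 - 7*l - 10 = (l - 1)*(l + 1)*(l + 2)*(l + 5)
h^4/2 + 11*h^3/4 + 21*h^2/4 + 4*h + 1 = (h/2 + 1)*(h + 1/2)*(h + 1)*(h + 2)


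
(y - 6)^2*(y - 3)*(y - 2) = y^4 - 17*y^3 + 102*y^2 - 252*y + 216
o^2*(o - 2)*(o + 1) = o^4 - o^3 - 2*o^2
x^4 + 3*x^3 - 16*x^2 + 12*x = x*(x - 2)*(x - 1)*(x + 6)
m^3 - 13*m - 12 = (m - 4)*(m + 1)*(m + 3)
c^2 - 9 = (c - 3)*(c + 3)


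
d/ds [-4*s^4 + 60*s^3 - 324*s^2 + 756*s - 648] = -16*s^3 + 180*s^2 - 648*s + 756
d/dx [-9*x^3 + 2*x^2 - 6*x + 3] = -27*x^2 + 4*x - 6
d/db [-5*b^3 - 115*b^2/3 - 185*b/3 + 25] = -15*b^2 - 230*b/3 - 185/3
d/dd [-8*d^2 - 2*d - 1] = -16*d - 2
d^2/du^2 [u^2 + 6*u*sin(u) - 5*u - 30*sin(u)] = -6*u*sin(u) + 30*sin(u) + 12*cos(u) + 2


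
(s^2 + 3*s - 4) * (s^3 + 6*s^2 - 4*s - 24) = s^5 + 9*s^4 + 10*s^3 - 60*s^2 - 56*s + 96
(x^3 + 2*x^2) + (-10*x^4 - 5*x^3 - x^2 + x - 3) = -10*x^4 - 4*x^3 + x^2 + x - 3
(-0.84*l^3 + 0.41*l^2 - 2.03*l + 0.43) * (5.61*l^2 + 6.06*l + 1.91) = -4.7124*l^5 - 2.7903*l^4 - 10.5081*l^3 - 9.1064*l^2 - 1.2715*l + 0.8213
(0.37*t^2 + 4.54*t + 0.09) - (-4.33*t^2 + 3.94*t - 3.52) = 4.7*t^2 + 0.6*t + 3.61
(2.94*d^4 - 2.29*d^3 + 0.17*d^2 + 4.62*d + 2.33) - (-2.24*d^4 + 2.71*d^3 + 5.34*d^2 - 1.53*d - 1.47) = 5.18*d^4 - 5.0*d^3 - 5.17*d^2 + 6.15*d + 3.8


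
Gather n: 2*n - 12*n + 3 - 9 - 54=-10*n - 60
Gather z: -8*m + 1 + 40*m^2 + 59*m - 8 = 40*m^2 + 51*m - 7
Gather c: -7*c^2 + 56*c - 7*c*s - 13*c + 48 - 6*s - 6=-7*c^2 + c*(43 - 7*s) - 6*s + 42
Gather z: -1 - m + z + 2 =-m + z + 1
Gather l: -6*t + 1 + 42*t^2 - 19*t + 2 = 42*t^2 - 25*t + 3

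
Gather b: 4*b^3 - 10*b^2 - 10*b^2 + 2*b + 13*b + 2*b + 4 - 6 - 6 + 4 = 4*b^3 - 20*b^2 + 17*b - 4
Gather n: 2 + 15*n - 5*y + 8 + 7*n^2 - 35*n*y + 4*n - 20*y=7*n^2 + n*(19 - 35*y) - 25*y + 10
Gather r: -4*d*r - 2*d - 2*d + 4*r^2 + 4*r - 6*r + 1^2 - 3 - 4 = -4*d + 4*r^2 + r*(-4*d - 2) - 6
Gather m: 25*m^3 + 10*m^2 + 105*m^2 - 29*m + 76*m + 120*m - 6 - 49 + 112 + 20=25*m^3 + 115*m^2 + 167*m + 77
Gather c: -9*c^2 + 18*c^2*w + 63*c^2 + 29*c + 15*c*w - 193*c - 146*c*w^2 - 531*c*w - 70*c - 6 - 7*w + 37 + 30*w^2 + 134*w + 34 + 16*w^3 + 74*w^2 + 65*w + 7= c^2*(18*w + 54) + c*(-146*w^2 - 516*w - 234) + 16*w^3 + 104*w^2 + 192*w + 72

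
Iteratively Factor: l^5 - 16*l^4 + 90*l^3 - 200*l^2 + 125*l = (l)*(l^4 - 16*l^3 + 90*l^2 - 200*l + 125) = l*(l - 5)*(l^3 - 11*l^2 + 35*l - 25) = l*(l - 5)^2*(l^2 - 6*l + 5) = l*(l - 5)^3*(l - 1)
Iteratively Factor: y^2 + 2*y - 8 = (y - 2)*(y + 4)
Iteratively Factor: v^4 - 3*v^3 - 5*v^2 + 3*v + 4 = (v - 1)*(v^3 - 2*v^2 - 7*v - 4) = (v - 1)*(v + 1)*(v^2 - 3*v - 4) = (v - 4)*(v - 1)*(v + 1)*(v + 1)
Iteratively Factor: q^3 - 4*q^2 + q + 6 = (q - 2)*(q^2 - 2*q - 3) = (q - 2)*(q + 1)*(q - 3)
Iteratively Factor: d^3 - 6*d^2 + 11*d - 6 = (d - 2)*(d^2 - 4*d + 3) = (d - 2)*(d - 1)*(d - 3)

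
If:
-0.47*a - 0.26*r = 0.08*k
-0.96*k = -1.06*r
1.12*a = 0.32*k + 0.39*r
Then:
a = 0.00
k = 0.00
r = 0.00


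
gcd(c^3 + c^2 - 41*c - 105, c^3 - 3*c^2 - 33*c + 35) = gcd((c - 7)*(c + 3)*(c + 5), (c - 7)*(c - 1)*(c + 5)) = c^2 - 2*c - 35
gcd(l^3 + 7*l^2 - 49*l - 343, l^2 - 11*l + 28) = l - 7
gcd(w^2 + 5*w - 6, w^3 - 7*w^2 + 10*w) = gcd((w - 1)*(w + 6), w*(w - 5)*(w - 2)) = 1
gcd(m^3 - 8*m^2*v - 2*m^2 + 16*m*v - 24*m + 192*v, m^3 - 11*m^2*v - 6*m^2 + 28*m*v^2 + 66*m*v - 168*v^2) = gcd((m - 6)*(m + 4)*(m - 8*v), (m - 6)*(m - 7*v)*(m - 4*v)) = m - 6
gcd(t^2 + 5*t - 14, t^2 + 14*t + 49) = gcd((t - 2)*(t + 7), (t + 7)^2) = t + 7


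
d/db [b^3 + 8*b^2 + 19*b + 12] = 3*b^2 + 16*b + 19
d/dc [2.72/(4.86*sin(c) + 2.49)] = -13.2192*cos(c)/(4.86*sin(c) + 2.49)^2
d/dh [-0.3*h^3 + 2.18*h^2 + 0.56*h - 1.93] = -0.9*h^2 + 4.36*h + 0.56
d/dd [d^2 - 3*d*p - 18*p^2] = 2*d - 3*p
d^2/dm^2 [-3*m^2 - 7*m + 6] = -6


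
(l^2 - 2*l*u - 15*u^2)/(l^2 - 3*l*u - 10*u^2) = (l + 3*u)/(l + 2*u)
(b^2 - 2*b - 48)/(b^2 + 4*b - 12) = (b - 8)/(b - 2)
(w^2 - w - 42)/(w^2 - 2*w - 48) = (w - 7)/(w - 8)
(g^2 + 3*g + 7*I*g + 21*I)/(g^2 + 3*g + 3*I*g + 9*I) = (g + 7*I)/(g + 3*I)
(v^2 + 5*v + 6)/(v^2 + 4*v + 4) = (v + 3)/(v + 2)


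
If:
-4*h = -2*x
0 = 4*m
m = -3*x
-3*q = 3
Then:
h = 0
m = 0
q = -1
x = 0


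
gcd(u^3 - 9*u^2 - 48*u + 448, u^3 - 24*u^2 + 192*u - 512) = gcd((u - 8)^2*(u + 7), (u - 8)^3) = u^2 - 16*u + 64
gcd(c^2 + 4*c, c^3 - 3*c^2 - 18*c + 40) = c + 4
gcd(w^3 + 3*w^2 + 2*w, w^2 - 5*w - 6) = w + 1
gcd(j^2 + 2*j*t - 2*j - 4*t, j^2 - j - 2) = j - 2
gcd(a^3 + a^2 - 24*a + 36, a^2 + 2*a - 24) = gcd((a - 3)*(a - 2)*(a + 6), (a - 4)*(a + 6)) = a + 6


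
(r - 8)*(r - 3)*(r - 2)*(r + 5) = r^4 - 8*r^3 - 19*r^2 + 182*r - 240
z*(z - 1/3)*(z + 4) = z^3 + 11*z^2/3 - 4*z/3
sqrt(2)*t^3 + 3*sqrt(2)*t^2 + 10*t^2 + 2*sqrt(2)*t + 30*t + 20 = (t + 2)*(t + 5*sqrt(2))*(sqrt(2)*t + sqrt(2))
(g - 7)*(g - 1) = g^2 - 8*g + 7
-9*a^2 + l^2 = (-3*a + l)*(3*a + l)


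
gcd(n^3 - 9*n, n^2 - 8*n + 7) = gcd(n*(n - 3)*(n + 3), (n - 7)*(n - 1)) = 1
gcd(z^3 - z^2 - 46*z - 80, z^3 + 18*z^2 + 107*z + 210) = z + 5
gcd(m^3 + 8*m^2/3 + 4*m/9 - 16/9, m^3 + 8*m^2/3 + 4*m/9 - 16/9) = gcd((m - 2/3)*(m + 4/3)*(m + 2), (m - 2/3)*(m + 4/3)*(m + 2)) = m^3 + 8*m^2/3 + 4*m/9 - 16/9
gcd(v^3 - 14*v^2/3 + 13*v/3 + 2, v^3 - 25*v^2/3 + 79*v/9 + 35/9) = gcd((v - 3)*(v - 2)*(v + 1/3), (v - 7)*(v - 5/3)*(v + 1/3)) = v + 1/3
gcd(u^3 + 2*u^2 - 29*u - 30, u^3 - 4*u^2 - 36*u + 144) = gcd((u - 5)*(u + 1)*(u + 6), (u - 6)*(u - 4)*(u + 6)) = u + 6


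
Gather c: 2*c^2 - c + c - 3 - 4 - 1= 2*c^2 - 8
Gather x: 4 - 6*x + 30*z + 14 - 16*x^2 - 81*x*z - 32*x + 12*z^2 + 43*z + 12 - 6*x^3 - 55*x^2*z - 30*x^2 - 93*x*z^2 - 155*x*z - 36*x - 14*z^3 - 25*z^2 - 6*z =-6*x^3 + x^2*(-55*z - 46) + x*(-93*z^2 - 236*z - 74) - 14*z^3 - 13*z^2 + 67*z + 30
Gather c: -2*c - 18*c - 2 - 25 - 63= -20*c - 90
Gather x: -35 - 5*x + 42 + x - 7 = -4*x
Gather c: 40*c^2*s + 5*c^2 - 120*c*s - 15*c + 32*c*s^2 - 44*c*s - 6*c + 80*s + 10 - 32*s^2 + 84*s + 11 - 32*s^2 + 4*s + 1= c^2*(40*s + 5) + c*(32*s^2 - 164*s - 21) - 64*s^2 + 168*s + 22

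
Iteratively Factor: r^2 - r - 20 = (r - 5)*(r + 4)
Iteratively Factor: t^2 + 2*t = (t + 2)*(t)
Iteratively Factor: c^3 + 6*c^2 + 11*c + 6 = (c + 3)*(c^2 + 3*c + 2) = (c + 2)*(c + 3)*(c + 1)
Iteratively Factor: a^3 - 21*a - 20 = (a + 1)*(a^2 - a - 20) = (a + 1)*(a + 4)*(a - 5)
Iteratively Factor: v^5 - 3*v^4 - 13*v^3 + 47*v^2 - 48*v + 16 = (v - 4)*(v^4 + v^3 - 9*v^2 + 11*v - 4) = (v - 4)*(v - 1)*(v^3 + 2*v^2 - 7*v + 4) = (v - 4)*(v - 1)*(v + 4)*(v^2 - 2*v + 1) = (v - 4)*(v - 1)^2*(v + 4)*(v - 1)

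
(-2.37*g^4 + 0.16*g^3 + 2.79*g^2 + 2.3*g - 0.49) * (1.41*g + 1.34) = -3.3417*g^5 - 2.9502*g^4 + 4.1483*g^3 + 6.9816*g^2 + 2.3911*g - 0.6566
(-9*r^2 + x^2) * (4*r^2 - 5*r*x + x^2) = -36*r^4 + 45*r^3*x - 5*r^2*x^2 - 5*r*x^3 + x^4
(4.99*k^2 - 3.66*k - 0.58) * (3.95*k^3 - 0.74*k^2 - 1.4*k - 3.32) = 19.7105*k^5 - 18.1496*k^4 - 6.5686*k^3 - 11.0136*k^2 + 12.9632*k + 1.9256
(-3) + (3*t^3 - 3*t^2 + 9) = 3*t^3 - 3*t^2 + 6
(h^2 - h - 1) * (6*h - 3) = 6*h^3 - 9*h^2 - 3*h + 3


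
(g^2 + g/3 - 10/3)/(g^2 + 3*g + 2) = (g - 5/3)/(g + 1)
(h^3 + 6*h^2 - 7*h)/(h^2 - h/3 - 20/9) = 9*h*(-h^2 - 6*h + 7)/(-9*h^2 + 3*h + 20)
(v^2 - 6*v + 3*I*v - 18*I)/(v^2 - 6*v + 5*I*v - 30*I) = (v + 3*I)/(v + 5*I)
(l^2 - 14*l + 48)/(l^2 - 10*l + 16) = (l - 6)/(l - 2)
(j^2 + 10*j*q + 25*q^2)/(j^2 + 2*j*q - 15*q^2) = (-j - 5*q)/(-j + 3*q)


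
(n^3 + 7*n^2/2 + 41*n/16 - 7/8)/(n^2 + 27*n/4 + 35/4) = (4*n^2 + 7*n - 2)/(4*(n + 5))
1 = 1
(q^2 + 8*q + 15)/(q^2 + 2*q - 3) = (q + 5)/(q - 1)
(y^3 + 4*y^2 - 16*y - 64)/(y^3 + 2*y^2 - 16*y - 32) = (y + 4)/(y + 2)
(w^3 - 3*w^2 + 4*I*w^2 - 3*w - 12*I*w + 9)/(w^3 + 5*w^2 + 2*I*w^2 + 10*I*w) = (w^3 + w^2*(-3 + 4*I) - 3*w*(1 + 4*I) + 9)/(w*(w^2 + w*(5 + 2*I) + 10*I))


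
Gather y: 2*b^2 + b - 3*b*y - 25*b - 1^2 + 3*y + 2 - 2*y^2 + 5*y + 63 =2*b^2 - 24*b - 2*y^2 + y*(8 - 3*b) + 64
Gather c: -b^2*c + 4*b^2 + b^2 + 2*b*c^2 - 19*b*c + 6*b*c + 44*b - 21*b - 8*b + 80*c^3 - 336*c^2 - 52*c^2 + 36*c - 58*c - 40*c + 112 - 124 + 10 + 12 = 5*b^2 + 15*b + 80*c^3 + c^2*(2*b - 388) + c*(-b^2 - 13*b - 62) + 10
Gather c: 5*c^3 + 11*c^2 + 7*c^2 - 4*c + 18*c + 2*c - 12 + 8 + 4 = 5*c^3 + 18*c^2 + 16*c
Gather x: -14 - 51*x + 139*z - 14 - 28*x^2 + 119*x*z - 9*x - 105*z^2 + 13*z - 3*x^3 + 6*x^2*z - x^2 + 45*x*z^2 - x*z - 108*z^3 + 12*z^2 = -3*x^3 + x^2*(6*z - 29) + x*(45*z^2 + 118*z - 60) - 108*z^3 - 93*z^2 + 152*z - 28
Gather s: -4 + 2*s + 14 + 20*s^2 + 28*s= 20*s^2 + 30*s + 10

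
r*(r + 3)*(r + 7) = r^3 + 10*r^2 + 21*r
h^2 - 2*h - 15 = (h - 5)*(h + 3)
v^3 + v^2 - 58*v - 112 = (v - 8)*(v + 2)*(v + 7)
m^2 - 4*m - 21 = (m - 7)*(m + 3)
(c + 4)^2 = c^2 + 8*c + 16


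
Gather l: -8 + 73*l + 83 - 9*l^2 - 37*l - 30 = -9*l^2 + 36*l + 45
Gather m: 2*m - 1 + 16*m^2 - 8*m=16*m^2 - 6*m - 1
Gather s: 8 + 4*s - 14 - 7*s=-3*s - 6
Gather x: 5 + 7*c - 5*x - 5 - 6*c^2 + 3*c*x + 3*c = -6*c^2 + 10*c + x*(3*c - 5)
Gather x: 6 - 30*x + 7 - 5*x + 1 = 14 - 35*x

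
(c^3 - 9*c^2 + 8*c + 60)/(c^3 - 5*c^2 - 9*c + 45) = (c^2 - 4*c - 12)/(c^2 - 9)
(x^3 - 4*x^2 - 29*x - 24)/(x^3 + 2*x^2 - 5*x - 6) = (x - 8)/(x - 2)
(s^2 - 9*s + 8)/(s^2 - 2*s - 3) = (-s^2 + 9*s - 8)/(-s^2 + 2*s + 3)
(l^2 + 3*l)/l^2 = (l + 3)/l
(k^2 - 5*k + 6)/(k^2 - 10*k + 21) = (k - 2)/(k - 7)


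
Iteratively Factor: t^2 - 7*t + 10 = (t - 2)*(t - 5)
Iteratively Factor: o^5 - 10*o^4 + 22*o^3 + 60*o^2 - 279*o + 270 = (o + 3)*(o^4 - 13*o^3 + 61*o^2 - 123*o + 90) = (o - 2)*(o + 3)*(o^3 - 11*o^2 + 39*o - 45) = (o - 3)*(o - 2)*(o + 3)*(o^2 - 8*o + 15) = (o - 5)*(o - 3)*(o - 2)*(o + 3)*(o - 3)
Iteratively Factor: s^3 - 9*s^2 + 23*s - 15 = (s - 5)*(s^2 - 4*s + 3) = (s - 5)*(s - 1)*(s - 3)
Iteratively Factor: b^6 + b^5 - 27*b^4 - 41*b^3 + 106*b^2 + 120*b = (b)*(b^5 + b^4 - 27*b^3 - 41*b^2 + 106*b + 120) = b*(b + 4)*(b^4 - 3*b^3 - 15*b^2 + 19*b + 30) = b*(b + 1)*(b + 4)*(b^3 - 4*b^2 - 11*b + 30) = b*(b - 2)*(b + 1)*(b + 4)*(b^2 - 2*b - 15) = b*(b - 5)*(b - 2)*(b + 1)*(b + 4)*(b + 3)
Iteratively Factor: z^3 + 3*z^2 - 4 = (z + 2)*(z^2 + z - 2) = (z - 1)*(z + 2)*(z + 2)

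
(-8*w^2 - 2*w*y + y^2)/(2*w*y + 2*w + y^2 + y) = (-4*w + y)/(y + 1)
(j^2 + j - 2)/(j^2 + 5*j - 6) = (j + 2)/(j + 6)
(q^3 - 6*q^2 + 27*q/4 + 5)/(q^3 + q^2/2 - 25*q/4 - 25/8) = 2*(q - 4)/(2*q + 5)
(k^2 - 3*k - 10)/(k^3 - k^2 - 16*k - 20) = 1/(k + 2)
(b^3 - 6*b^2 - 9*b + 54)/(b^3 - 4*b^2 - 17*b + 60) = (b^2 - 3*b - 18)/(b^2 - b - 20)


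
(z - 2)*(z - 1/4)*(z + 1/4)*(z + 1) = z^4 - z^3 - 33*z^2/16 + z/16 + 1/8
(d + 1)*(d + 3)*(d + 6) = d^3 + 10*d^2 + 27*d + 18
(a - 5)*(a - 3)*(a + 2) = a^3 - 6*a^2 - a + 30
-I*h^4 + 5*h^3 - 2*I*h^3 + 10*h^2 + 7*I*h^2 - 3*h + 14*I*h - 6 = (h + 2)*(h + I)*(h + 3*I)*(-I*h + 1)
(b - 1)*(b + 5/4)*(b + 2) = b^3 + 9*b^2/4 - 3*b/4 - 5/2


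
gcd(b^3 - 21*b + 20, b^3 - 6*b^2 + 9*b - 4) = b^2 - 5*b + 4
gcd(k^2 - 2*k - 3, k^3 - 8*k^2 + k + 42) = k - 3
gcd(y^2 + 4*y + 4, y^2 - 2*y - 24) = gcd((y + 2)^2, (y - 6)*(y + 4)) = 1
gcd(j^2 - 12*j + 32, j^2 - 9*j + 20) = j - 4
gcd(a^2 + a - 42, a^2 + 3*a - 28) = a + 7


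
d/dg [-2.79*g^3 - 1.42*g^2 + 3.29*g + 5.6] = -8.37*g^2 - 2.84*g + 3.29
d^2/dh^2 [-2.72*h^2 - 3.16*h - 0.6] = -5.44000000000000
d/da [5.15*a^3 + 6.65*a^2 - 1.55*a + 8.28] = 15.45*a^2 + 13.3*a - 1.55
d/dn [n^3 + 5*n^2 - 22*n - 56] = 3*n^2 + 10*n - 22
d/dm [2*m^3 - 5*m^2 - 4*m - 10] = 6*m^2 - 10*m - 4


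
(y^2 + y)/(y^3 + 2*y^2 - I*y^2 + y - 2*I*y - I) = y/(y^2 + y*(1 - I) - I)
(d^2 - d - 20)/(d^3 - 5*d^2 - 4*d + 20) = (d + 4)/(d^2 - 4)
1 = 1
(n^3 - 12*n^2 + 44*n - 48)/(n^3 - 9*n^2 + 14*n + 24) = (n - 2)/(n + 1)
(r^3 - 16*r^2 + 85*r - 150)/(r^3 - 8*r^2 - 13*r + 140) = (r^2 - 11*r + 30)/(r^2 - 3*r - 28)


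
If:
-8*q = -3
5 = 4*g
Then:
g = 5/4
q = 3/8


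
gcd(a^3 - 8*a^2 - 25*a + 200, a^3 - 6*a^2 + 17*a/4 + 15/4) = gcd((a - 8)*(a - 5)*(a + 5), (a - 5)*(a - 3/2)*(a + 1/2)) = a - 5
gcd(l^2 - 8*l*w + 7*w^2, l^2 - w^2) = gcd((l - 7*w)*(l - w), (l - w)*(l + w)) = -l + w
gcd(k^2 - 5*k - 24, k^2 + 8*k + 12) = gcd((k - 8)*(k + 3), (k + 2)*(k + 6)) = 1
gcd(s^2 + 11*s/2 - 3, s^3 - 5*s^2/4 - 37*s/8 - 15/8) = 1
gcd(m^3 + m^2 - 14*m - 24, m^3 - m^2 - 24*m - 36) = m^2 + 5*m + 6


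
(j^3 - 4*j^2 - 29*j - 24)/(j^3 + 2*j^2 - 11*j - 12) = (j^2 - 5*j - 24)/(j^2 + j - 12)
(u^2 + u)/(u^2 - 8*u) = (u + 1)/(u - 8)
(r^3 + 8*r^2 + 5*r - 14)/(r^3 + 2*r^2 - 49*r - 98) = (r - 1)/(r - 7)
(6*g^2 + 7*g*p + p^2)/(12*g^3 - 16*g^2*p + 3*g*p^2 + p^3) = (g + p)/(2*g^2 - 3*g*p + p^2)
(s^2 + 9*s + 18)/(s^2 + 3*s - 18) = (s + 3)/(s - 3)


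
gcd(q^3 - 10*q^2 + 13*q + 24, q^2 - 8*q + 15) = q - 3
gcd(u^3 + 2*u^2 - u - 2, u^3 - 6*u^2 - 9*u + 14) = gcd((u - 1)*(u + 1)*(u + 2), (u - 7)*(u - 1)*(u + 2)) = u^2 + u - 2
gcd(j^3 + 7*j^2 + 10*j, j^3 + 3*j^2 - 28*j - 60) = j + 2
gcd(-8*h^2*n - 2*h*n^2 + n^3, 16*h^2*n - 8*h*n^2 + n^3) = 4*h*n - n^2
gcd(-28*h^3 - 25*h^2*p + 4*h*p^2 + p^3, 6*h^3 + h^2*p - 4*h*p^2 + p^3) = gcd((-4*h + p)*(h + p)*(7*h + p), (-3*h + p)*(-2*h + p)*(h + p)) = h + p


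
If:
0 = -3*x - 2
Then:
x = -2/3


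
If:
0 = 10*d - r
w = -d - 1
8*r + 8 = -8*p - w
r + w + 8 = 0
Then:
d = -7/9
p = 245/36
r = -70/9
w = -2/9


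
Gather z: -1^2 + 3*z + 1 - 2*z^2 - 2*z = -2*z^2 + z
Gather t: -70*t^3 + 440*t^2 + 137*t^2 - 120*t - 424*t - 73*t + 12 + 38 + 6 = -70*t^3 + 577*t^2 - 617*t + 56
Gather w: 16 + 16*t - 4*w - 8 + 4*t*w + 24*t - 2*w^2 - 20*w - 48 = 40*t - 2*w^2 + w*(4*t - 24) - 40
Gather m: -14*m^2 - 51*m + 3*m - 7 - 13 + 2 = -14*m^2 - 48*m - 18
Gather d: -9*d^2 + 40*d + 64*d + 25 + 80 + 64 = -9*d^2 + 104*d + 169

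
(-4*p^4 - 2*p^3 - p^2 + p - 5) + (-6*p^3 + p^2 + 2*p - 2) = -4*p^4 - 8*p^3 + 3*p - 7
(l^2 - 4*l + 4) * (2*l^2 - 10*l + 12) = 2*l^4 - 18*l^3 + 60*l^2 - 88*l + 48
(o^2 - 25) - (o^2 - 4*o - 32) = 4*o + 7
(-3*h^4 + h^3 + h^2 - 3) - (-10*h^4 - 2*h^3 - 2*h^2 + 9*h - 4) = 7*h^4 + 3*h^3 + 3*h^2 - 9*h + 1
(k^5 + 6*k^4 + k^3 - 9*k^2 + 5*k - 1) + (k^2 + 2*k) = k^5 + 6*k^4 + k^3 - 8*k^2 + 7*k - 1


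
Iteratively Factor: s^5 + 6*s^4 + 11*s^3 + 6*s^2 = (s)*(s^4 + 6*s^3 + 11*s^2 + 6*s) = s*(s + 1)*(s^3 + 5*s^2 + 6*s) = s^2*(s + 1)*(s^2 + 5*s + 6) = s^2*(s + 1)*(s + 3)*(s + 2)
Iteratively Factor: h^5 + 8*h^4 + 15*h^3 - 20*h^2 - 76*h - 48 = (h + 2)*(h^4 + 6*h^3 + 3*h^2 - 26*h - 24) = (h + 2)*(h + 3)*(h^3 + 3*h^2 - 6*h - 8) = (h - 2)*(h + 2)*(h + 3)*(h^2 + 5*h + 4) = (h - 2)*(h + 1)*(h + 2)*(h + 3)*(h + 4)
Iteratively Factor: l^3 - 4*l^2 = (l - 4)*(l^2) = l*(l - 4)*(l)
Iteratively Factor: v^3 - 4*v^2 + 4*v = (v - 2)*(v^2 - 2*v) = v*(v - 2)*(v - 2)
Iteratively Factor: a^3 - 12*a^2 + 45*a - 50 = (a - 2)*(a^2 - 10*a + 25) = (a - 5)*(a - 2)*(a - 5)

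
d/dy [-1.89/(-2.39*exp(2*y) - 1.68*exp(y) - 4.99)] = (-9.0342*exp(y) - 3.1752)*exp(y)/(2.39*exp(2*y) + 1.68*exp(y) + 4.99)^2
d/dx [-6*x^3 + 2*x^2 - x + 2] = -18*x^2 + 4*x - 1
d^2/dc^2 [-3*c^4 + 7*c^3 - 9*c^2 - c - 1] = -36*c^2 + 42*c - 18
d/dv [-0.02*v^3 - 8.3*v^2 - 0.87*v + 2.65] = -0.06*v^2 - 16.6*v - 0.87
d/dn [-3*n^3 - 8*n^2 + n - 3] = -9*n^2 - 16*n + 1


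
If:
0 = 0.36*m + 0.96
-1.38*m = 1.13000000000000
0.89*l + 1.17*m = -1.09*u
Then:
No Solution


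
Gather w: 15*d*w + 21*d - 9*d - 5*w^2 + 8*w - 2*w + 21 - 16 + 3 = 12*d - 5*w^2 + w*(15*d + 6) + 8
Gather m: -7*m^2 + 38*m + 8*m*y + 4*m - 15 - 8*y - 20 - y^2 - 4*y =-7*m^2 + m*(8*y + 42) - y^2 - 12*y - 35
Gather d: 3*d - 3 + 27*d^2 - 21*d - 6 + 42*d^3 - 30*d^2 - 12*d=42*d^3 - 3*d^2 - 30*d - 9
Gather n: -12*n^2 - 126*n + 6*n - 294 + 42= -12*n^2 - 120*n - 252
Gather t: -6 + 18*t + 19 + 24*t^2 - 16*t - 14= 24*t^2 + 2*t - 1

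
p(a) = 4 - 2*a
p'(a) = -2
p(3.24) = -2.48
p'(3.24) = -2.00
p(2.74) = -1.48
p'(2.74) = -2.00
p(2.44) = -0.88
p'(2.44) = -2.00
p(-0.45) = 4.90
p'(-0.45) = -2.00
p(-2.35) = 8.70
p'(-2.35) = -2.00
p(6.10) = -8.20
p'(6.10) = -2.00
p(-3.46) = 10.92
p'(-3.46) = -2.00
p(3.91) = -3.82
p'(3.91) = -2.00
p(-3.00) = 10.00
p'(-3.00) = -2.00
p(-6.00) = 16.00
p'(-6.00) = -2.00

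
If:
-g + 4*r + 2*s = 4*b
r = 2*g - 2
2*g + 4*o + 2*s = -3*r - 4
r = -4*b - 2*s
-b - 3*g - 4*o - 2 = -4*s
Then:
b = 4/73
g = 94/73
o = -137/73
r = 42/73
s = -29/73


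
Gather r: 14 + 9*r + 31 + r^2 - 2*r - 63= r^2 + 7*r - 18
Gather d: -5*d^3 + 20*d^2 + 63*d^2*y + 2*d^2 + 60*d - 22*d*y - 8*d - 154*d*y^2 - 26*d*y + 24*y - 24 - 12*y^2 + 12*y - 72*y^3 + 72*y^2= -5*d^3 + d^2*(63*y + 22) + d*(-154*y^2 - 48*y + 52) - 72*y^3 + 60*y^2 + 36*y - 24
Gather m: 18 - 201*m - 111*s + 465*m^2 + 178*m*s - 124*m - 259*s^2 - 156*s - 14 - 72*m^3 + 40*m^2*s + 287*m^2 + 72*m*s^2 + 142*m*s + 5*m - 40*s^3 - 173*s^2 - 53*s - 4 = -72*m^3 + m^2*(40*s + 752) + m*(72*s^2 + 320*s - 320) - 40*s^3 - 432*s^2 - 320*s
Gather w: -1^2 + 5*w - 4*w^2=-4*w^2 + 5*w - 1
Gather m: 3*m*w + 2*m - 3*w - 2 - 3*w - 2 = m*(3*w + 2) - 6*w - 4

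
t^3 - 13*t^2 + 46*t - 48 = (t - 8)*(t - 3)*(t - 2)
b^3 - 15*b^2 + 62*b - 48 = (b - 8)*(b - 6)*(b - 1)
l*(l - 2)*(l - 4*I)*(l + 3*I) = l^4 - 2*l^3 - I*l^3 + 12*l^2 + 2*I*l^2 - 24*l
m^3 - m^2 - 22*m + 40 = (m - 4)*(m - 2)*(m + 5)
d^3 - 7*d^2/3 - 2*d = d*(d - 3)*(d + 2/3)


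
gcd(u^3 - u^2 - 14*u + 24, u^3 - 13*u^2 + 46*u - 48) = u^2 - 5*u + 6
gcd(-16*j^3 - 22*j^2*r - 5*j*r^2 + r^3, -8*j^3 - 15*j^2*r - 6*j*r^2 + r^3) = -8*j^2 - 7*j*r + r^2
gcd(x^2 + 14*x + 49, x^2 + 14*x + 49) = x^2 + 14*x + 49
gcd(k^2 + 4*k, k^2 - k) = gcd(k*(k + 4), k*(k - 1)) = k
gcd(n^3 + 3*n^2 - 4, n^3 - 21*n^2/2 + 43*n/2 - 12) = n - 1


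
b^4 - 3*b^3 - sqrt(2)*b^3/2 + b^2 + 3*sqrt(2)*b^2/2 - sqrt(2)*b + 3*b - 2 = (b - 2)*(b - 1)*(b - sqrt(2))*(b + sqrt(2)/2)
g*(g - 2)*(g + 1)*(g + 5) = g^4 + 4*g^3 - 7*g^2 - 10*g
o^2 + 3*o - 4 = (o - 1)*(o + 4)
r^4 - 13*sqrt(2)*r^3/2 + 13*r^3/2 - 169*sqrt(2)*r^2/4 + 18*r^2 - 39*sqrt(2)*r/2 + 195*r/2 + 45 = (r + 1/2)*(r + 6)*(r - 5*sqrt(2))*(r - 3*sqrt(2)/2)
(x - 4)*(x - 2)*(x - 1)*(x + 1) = x^4 - 6*x^3 + 7*x^2 + 6*x - 8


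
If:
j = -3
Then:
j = -3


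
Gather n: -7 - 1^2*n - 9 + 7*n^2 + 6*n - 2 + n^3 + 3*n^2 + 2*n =n^3 + 10*n^2 + 7*n - 18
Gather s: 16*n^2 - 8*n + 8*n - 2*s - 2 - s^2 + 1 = 16*n^2 - s^2 - 2*s - 1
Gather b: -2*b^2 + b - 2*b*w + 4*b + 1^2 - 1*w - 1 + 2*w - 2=-2*b^2 + b*(5 - 2*w) + w - 2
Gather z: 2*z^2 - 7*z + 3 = 2*z^2 - 7*z + 3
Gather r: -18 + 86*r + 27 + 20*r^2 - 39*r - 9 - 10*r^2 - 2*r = 10*r^2 + 45*r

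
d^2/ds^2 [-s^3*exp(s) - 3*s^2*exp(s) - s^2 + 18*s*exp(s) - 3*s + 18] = -s^3*exp(s) - 9*s^2*exp(s) + 30*exp(s) - 2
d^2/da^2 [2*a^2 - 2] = 4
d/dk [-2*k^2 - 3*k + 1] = -4*k - 3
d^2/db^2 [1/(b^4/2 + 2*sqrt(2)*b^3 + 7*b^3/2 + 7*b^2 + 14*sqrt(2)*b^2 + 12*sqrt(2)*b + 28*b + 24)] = 4*(-(6*b^2 + 12*sqrt(2)*b + 21*b + 14 + 28*sqrt(2))*(b^4 + 4*sqrt(2)*b^3 + 7*b^3 + 14*b^2 + 28*sqrt(2)*b^2 + 24*sqrt(2)*b + 56*b + 48) + (4*b^3 + 12*sqrt(2)*b^2 + 21*b^2 + 28*b + 56*sqrt(2)*b + 24*sqrt(2) + 56)^2)/(b^4 + 4*sqrt(2)*b^3 + 7*b^3 + 14*b^2 + 28*sqrt(2)*b^2 + 24*sqrt(2)*b + 56*b + 48)^3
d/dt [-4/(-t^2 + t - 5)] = 4*(1 - 2*t)/(t^2 - t + 5)^2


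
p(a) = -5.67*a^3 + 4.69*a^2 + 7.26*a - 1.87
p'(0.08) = 7.90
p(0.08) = -1.26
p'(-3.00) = -173.97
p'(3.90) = -214.88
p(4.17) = -301.18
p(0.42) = 1.59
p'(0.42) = 8.20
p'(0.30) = 8.54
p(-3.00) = 171.65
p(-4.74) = 672.93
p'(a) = -17.01*a^2 + 9.38*a + 7.26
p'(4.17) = -249.41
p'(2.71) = -92.24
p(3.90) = -238.56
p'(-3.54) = -239.11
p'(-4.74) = -419.38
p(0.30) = 0.58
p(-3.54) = 282.73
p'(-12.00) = -2554.74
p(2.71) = -60.60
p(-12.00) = 10384.13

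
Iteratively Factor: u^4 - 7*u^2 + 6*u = (u - 2)*(u^3 + 2*u^2 - 3*u) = u*(u - 2)*(u^2 + 2*u - 3) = u*(u - 2)*(u + 3)*(u - 1)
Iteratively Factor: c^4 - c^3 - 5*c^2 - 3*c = (c + 1)*(c^3 - 2*c^2 - 3*c) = c*(c + 1)*(c^2 - 2*c - 3) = c*(c + 1)^2*(c - 3)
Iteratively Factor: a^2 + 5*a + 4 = (a + 4)*(a + 1)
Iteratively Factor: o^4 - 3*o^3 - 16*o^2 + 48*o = (o - 4)*(o^3 + o^2 - 12*o) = o*(o - 4)*(o^2 + o - 12) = o*(o - 4)*(o + 4)*(o - 3)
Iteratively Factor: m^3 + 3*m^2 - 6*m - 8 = (m + 1)*(m^2 + 2*m - 8) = (m - 2)*(m + 1)*(m + 4)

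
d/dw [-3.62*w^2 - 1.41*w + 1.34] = -7.24*w - 1.41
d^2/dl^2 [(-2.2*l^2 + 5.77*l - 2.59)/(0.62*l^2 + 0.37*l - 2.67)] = (-1.77635683940025e-15*l^4 + 5.445336*l^3 - 27.824856*l^2 + 53.745072*l - 29.250908)/(0.238328*l^6 + 0.426684*l^5 - 2.82441*l^4 - 3.624335*l^3 + 12.163185*l^2 + 7.913079*l - 19.034163)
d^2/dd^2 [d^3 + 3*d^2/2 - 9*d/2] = 6*d + 3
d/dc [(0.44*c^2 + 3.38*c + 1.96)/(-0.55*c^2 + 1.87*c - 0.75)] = (2.6818*c^2 + 1.496*c - 6.2002)/(0.3025*c^4 - 2.057*c^3 + 4.3219*c^2 - 2.805*c + 0.5625)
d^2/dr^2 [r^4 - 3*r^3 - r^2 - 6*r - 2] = 12*r^2 - 18*r - 2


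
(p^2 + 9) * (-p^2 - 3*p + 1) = -p^4 - 3*p^3 - 8*p^2 - 27*p + 9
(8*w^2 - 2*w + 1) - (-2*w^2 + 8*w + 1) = 10*w^2 - 10*w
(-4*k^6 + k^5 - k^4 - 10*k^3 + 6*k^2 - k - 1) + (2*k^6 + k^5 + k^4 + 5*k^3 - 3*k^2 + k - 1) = -2*k^6 + 2*k^5 - 5*k^3 + 3*k^2 - 2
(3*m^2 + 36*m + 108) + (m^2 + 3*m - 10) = 4*m^2 + 39*m + 98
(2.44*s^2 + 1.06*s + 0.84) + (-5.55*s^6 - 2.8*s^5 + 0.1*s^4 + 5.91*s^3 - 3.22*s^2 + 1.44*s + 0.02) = -5.55*s^6 - 2.8*s^5 + 0.1*s^4 + 5.91*s^3 - 0.78*s^2 + 2.5*s + 0.86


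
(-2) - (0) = -2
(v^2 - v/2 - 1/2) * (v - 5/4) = v^3 - 7*v^2/4 + v/8 + 5/8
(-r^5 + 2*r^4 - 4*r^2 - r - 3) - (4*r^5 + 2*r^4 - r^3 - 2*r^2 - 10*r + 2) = -5*r^5 + r^3 - 2*r^2 + 9*r - 5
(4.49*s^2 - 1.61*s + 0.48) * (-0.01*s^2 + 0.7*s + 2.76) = -0.0449*s^4 + 3.1591*s^3 + 11.2606*s^2 - 4.1076*s + 1.3248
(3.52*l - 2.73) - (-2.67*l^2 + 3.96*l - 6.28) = 2.67*l^2 - 0.44*l + 3.55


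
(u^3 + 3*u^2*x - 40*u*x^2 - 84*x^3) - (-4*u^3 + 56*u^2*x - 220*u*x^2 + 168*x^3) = 5*u^3 - 53*u^2*x + 180*u*x^2 - 252*x^3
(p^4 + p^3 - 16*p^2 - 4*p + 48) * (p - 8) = p^5 - 7*p^4 - 24*p^3 + 124*p^2 + 80*p - 384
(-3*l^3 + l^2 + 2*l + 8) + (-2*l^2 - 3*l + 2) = -3*l^3 - l^2 - l + 10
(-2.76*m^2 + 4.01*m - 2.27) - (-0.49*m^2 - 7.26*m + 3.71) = -2.27*m^2 + 11.27*m - 5.98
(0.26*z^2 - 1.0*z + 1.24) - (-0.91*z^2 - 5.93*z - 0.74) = 1.17*z^2 + 4.93*z + 1.98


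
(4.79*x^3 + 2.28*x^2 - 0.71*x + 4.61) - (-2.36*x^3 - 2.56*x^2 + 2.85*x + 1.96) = 7.15*x^3 + 4.84*x^2 - 3.56*x + 2.65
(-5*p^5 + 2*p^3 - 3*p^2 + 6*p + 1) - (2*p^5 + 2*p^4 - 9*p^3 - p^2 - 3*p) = -7*p^5 - 2*p^4 + 11*p^3 - 2*p^2 + 9*p + 1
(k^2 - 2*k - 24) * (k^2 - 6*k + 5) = k^4 - 8*k^3 - 7*k^2 + 134*k - 120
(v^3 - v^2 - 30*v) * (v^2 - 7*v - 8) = v^5 - 8*v^4 - 31*v^3 + 218*v^2 + 240*v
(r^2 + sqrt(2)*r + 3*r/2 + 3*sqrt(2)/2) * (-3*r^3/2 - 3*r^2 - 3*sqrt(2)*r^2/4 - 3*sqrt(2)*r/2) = -3*r^5/2 - 21*r^4/4 - 9*sqrt(2)*r^4/4 - 63*sqrt(2)*r^3/8 - 6*r^3 - 27*sqrt(2)*r^2/4 - 21*r^2/4 - 9*r/2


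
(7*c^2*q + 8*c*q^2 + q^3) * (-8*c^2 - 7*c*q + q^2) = -56*c^4*q - 113*c^3*q^2 - 57*c^2*q^3 + c*q^4 + q^5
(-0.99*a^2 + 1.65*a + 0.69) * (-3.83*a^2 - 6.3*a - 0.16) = 3.7917*a^4 - 0.0824999999999996*a^3 - 12.8793*a^2 - 4.611*a - 0.1104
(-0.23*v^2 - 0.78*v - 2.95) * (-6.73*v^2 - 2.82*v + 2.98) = 1.5479*v^4 + 5.898*v^3 + 21.3677*v^2 + 5.9946*v - 8.791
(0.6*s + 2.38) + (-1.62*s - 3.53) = -1.02*s - 1.15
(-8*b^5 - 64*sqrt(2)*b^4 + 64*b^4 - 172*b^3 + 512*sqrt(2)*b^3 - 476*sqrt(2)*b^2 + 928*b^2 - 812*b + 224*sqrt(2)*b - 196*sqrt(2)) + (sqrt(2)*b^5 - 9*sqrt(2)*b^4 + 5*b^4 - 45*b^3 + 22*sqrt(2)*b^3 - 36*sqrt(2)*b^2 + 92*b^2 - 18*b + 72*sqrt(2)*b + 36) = -8*b^5 + sqrt(2)*b^5 - 73*sqrt(2)*b^4 + 69*b^4 - 217*b^3 + 534*sqrt(2)*b^3 - 512*sqrt(2)*b^2 + 1020*b^2 - 830*b + 296*sqrt(2)*b - 196*sqrt(2) + 36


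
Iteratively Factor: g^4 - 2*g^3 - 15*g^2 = (g)*(g^3 - 2*g^2 - 15*g) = g*(g - 5)*(g^2 + 3*g) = g^2*(g - 5)*(g + 3)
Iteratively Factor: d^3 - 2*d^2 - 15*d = (d + 3)*(d^2 - 5*d) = (d - 5)*(d + 3)*(d)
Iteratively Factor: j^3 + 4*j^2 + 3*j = (j)*(j^2 + 4*j + 3) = j*(j + 3)*(j + 1)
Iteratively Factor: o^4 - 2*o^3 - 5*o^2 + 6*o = (o - 3)*(o^3 + o^2 - 2*o) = (o - 3)*(o + 2)*(o^2 - o) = o*(o - 3)*(o + 2)*(o - 1)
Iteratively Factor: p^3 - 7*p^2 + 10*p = (p - 5)*(p^2 - 2*p) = p*(p - 5)*(p - 2)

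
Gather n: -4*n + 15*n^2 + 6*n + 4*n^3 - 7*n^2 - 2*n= 4*n^3 + 8*n^2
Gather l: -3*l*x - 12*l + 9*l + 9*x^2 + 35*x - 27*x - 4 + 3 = l*(-3*x - 3) + 9*x^2 + 8*x - 1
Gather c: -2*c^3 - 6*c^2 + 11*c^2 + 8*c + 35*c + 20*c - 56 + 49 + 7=-2*c^3 + 5*c^2 + 63*c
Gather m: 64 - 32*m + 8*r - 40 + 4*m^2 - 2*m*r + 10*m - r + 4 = 4*m^2 + m*(-2*r - 22) + 7*r + 28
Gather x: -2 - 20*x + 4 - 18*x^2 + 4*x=-18*x^2 - 16*x + 2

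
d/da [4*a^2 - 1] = 8*a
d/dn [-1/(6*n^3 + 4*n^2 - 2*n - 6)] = (9*n^2 + 4*n - 1)/(2*(3*n^3 + 2*n^2 - n - 3)^2)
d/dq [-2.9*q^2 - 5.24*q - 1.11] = -5.8*q - 5.24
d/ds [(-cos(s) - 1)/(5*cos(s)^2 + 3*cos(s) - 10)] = (5*sin(s)^2 - 10*cos(s) - 18)*sin(s)/(5*cos(s)^2 + 3*cos(s) - 10)^2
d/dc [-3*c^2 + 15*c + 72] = 15 - 6*c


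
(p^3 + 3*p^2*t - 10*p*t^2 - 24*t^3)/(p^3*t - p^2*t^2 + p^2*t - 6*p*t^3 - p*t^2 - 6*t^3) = (p + 4*t)/(t*(p + 1))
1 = 1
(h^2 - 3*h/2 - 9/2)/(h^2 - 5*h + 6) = (h + 3/2)/(h - 2)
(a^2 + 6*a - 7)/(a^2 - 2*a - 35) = (-a^2 - 6*a + 7)/(-a^2 + 2*a + 35)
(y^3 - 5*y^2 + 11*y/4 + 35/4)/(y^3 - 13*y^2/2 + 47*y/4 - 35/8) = 2*(y + 1)/(2*y - 1)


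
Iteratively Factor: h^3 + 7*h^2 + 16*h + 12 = (h + 2)*(h^2 + 5*h + 6) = (h + 2)*(h + 3)*(h + 2)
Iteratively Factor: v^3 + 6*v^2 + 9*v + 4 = (v + 1)*(v^2 + 5*v + 4) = (v + 1)^2*(v + 4)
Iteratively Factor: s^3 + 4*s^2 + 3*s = (s)*(s^2 + 4*s + 3) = s*(s + 3)*(s + 1)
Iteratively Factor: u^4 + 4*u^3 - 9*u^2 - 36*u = (u - 3)*(u^3 + 7*u^2 + 12*u) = (u - 3)*(u + 3)*(u^2 + 4*u) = u*(u - 3)*(u + 3)*(u + 4)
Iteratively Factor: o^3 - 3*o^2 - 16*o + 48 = (o + 4)*(o^2 - 7*o + 12) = (o - 4)*(o + 4)*(o - 3)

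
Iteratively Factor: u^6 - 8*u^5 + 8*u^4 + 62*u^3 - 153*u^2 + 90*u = (u)*(u^5 - 8*u^4 + 8*u^3 + 62*u^2 - 153*u + 90) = u*(u - 2)*(u^4 - 6*u^3 - 4*u^2 + 54*u - 45) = u*(u - 5)*(u - 2)*(u^3 - u^2 - 9*u + 9) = u*(u - 5)*(u - 3)*(u - 2)*(u^2 + 2*u - 3) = u*(u - 5)*(u - 3)*(u - 2)*(u - 1)*(u + 3)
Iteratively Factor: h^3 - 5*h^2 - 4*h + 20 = (h - 5)*(h^2 - 4) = (h - 5)*(h - 2)*(h + 2)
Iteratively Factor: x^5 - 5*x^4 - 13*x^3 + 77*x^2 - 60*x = (x - 1)*(x^4 - 4*x^3 - 17*x^2 + 60*x) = (x - 1)*(x + 4)*(x^3 - 8*x^2 + 15*x) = x*(x - 1)*(x + 4)*(x^2 - 8*x + 15) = x*(x - 5)*(x - 1)*(x + 4)*(x - 3)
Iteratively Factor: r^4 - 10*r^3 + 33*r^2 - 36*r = (r - 4)*(r^3 - 6*r^2 + 9*r) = r*(r - 4)*(r^2 - 6*r + 9) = r*(r - 4)*(r - 3)*(r - 3)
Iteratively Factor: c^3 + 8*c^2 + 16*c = (c + 4)*(c^2 + 4*c) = (c + 4)^2*(c)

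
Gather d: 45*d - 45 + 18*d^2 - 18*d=18*d^2 + 27*d - 45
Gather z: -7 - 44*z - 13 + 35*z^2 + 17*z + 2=35*z^2 - 27*z - 18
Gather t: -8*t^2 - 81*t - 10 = -8*t^2 - 81*t - 10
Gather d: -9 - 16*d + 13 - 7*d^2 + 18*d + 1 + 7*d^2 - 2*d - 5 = 0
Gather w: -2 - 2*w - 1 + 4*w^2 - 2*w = 4*w^2 - 4*w - 3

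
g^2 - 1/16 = (g - 1/4)*(g + 1/4)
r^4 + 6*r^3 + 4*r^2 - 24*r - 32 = (r - 2)*(r + 2)^2*(r + 4)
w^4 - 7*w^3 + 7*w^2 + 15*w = w*(w - 5)*(w - 3)*(w + 1)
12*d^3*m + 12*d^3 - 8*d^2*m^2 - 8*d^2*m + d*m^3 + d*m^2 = (-6*d + m)*(-2*d + m)*(d*m + d)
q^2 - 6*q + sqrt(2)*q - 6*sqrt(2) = (q - 6)*(q + sqrt(2))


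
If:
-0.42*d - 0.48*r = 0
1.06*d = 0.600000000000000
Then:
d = 0.57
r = -0.50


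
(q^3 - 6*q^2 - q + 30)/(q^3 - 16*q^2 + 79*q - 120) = (q + 2)/(q - 8)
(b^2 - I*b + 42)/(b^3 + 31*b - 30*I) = (b - 7*I)/(b^2 - 6*I*b - 5)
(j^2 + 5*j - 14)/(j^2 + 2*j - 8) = (j + 7)/(j + 4)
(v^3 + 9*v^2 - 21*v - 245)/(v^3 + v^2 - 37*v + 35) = (v + 7)/(v - 1)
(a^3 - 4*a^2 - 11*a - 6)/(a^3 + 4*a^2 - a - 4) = (a^2 - 5*a - 6)/(a^2 + 3*a - 4)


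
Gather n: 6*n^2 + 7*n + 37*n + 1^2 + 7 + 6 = 6*n^2 + 44*n + 14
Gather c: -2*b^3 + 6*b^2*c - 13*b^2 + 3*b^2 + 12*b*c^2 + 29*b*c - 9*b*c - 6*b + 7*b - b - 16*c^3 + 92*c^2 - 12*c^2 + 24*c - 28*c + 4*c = -2*b^3 - 10*b^2 - 16*c^3 + c^2*(12*b + 80) + c*(6*b^2 + 20*b)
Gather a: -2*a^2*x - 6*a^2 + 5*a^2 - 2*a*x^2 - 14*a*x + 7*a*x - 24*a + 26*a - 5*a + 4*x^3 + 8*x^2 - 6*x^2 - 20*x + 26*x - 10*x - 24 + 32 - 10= a^2*(-2*x - 1) + a*(-2*x^2 - 7*x - 3) + 4*x^3 + 2*x^2 - 4*x - 2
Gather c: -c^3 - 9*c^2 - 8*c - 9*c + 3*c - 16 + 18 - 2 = -c^3 - 9*c^2 - 14*c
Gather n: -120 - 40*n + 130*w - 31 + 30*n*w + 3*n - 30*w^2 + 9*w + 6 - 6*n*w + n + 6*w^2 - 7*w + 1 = n*(24*w - 36) - 24*w^2 + 132*w - 144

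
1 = 1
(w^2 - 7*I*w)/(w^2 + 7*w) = (w - 7*I)/(w + 7)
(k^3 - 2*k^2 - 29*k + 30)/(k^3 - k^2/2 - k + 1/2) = 2*(k^2 - k - 30)/(2*k^2 + k - 1)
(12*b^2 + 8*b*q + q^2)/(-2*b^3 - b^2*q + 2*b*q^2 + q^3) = (6*b + q)/(-b^2 + q^2)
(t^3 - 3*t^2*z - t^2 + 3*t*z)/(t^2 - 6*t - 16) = t*(-t^2 + 3*t*z + t - 3*z)/(-t^2 + 6*t + 16)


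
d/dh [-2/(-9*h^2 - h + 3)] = 2*(-18*h - 1)/(9*h^2 + h - 3)^2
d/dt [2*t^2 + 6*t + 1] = 4*t + 6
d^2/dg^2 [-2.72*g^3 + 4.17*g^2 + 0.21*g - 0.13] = 8.34 - 16.32*g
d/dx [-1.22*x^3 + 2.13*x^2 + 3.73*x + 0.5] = -3.66*x^2 + 4.26*x + 3.73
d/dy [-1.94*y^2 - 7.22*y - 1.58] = -3.88*y - 7.22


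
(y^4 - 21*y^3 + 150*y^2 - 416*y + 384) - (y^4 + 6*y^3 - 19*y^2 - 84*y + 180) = -27*y^3 + 169*y^2 - 332*y + 204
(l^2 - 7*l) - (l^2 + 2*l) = -9*l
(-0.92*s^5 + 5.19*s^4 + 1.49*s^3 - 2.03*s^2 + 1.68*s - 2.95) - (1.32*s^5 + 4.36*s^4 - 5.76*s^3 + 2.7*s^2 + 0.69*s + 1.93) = -2.24*s^5 + 0.83*s^4 + 7.25*s^3 - 4.73*s^2 + 0.99*s - 4.88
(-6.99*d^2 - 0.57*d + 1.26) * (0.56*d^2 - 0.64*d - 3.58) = -3.9144*d^4 + 4.1544*d^3 + 26.0946*d^2 + 1.2342*d - 4.5108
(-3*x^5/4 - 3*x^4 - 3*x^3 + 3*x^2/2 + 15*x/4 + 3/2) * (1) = -3*x^5/4 - 3*x^4 - 3*x^3 + 3*x^2/2 + 15*x/4 + 3/2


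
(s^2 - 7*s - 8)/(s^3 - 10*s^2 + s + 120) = (s + 1)/(s^2 - 2*s - 15)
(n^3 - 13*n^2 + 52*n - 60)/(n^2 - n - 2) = (n^2 - 11*n + 30)/(n + 1)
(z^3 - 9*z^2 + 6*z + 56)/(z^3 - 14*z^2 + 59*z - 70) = (z^2 - 2*z - 8)/(z^2 - 7*z + 10)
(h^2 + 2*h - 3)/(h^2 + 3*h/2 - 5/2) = 2*(h + 3)/(2*h + 5)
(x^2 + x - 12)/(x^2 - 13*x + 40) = (x^2 + x - 12)/(x^2 - 13*x + 40)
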